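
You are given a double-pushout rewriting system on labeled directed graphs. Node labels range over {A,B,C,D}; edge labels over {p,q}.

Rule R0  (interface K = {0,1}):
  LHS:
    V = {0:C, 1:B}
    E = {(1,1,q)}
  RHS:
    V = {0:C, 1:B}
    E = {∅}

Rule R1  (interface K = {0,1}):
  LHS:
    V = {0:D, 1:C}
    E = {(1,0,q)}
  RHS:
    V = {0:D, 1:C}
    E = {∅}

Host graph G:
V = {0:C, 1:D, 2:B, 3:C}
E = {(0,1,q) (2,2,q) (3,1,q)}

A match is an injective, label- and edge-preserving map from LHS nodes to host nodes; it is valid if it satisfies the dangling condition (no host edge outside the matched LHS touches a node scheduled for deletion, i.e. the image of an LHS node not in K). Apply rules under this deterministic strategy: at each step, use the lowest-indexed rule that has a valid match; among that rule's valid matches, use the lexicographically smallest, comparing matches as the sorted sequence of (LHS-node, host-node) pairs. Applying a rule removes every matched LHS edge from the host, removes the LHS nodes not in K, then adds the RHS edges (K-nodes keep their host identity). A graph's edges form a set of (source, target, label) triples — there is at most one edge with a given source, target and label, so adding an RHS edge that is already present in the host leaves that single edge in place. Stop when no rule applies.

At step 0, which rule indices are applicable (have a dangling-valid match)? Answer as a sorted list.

R0: 2 valid matches — {0↦0, 1↦2}, {0↦3, 1↦2}
R1: 2 valid matches — {0↦1, 1↦0}, {0↦1, 1↦3}

Answer: [R0,R1]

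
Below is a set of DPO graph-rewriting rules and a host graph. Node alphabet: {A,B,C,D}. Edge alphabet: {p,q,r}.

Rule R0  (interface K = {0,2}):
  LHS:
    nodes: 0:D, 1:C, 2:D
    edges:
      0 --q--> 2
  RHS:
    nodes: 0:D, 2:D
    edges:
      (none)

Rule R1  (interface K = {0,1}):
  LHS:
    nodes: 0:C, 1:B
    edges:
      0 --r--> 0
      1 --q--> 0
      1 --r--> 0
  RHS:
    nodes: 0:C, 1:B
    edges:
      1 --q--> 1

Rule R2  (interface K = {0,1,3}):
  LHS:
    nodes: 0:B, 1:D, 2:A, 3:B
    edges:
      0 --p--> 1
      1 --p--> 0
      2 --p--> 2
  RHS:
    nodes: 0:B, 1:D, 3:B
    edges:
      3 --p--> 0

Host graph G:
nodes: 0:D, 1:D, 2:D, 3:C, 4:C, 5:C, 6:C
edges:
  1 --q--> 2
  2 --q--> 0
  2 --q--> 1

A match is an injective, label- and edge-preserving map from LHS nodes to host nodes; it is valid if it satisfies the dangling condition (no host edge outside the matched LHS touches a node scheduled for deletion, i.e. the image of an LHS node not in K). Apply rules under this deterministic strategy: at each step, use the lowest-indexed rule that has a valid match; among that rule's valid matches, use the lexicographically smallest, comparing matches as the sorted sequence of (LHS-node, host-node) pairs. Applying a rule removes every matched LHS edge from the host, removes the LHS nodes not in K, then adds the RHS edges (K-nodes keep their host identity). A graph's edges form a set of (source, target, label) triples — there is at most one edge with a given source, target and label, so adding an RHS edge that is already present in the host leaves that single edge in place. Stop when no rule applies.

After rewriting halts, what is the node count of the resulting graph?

Answer: 4

Derivation:
start.  V:7 E:3  edges: 1-q->2 2-q->0 2-q->1
1. fire R0 via {0↦1, 1↦3, 2↦2}  →  V:6 E:2  edges: 2-q->0 2-q->1
2. fire R0 via {0↦2, 1↦4, 2↦0}  →  V:5 E:1  edges: 2-q->1
3. fire R0 via {0↦2, 1↦5, 2↦1}  →  V:4 E:0  edges: ∅
final graph: no rule applies after step 3
NF nodes: {0:D, 1:D, 2:D, 6:C}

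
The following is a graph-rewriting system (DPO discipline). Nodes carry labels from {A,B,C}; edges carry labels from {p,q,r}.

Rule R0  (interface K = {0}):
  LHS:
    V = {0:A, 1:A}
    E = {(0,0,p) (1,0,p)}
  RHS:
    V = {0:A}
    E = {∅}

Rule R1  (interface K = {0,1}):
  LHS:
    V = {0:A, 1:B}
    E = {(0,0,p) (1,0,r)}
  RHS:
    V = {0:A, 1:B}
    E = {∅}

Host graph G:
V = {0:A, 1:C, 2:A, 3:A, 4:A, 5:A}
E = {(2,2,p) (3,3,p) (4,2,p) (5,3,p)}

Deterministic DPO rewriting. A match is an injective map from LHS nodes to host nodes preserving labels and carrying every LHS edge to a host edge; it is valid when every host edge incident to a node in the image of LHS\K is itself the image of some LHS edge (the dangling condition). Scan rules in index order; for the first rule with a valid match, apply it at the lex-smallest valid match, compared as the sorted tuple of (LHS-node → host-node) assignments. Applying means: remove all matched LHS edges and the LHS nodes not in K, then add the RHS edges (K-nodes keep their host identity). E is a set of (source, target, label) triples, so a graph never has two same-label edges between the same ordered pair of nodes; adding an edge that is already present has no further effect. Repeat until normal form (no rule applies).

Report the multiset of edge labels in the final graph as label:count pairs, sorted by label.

Answer: (no edges)

Derivation:
start.  V:6 E:4  edges: 2-p->2 3-p->3 4-p->2 5-p->3
1. fire R0 via {0↦2, 1↦4}  →  V:5 E:2  edges: 3-p->3 5-p->3
2. fire R0 via {0↦3, 1↦5}  →  V:4 E:0  edges: ∅
halt: no rule applies after step 2
NF edges: []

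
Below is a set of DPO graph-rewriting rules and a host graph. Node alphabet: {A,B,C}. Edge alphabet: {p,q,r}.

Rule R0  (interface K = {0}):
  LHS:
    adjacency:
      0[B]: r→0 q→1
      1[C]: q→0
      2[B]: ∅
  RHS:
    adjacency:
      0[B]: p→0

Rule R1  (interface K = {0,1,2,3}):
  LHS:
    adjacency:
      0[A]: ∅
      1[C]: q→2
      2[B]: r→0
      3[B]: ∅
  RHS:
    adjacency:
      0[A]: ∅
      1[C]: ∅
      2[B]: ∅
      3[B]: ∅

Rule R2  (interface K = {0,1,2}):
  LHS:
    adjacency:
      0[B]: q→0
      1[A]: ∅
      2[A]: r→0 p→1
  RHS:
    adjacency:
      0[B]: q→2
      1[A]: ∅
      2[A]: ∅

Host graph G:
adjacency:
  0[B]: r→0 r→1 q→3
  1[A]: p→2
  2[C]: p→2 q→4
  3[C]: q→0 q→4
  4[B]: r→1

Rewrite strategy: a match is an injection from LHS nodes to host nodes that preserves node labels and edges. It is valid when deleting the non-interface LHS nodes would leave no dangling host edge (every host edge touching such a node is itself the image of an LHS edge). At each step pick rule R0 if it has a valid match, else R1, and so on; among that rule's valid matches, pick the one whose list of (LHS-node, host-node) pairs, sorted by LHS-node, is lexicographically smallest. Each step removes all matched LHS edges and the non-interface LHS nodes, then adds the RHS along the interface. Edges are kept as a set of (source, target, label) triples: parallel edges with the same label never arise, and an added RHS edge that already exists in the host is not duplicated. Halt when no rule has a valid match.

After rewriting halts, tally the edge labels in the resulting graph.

Answer: p:2 q:2 r:1

Derivation:
initial: |V|=5 |E|=9  E = 0-r->0 0-r->1 0-q->3 1-p->2 2-p->2 2-q->4 3-q->0 3-q->4 4-r->1
step 1: apply R1 at {0↦1, 1↦2, 2↦4, 3↦0}  → |V|=5 |E|=7  E = 0-r->0 0-r->1 0-q->3 1-p->2 2-p->2 3-q->0 3-q->4
step 2: apply R1 at {0↦1, 1↦3, 2↦0, 3↦4}  → |V|=5 |E|=5  E = 0-r->0 0-q->3 1-p->2 2-p->2 3-q->4
normal form: no rule applies after step 2
NF edges: [(0, 0, 'r'), (0, 3, 'q'), (1, 2, 'p'), (2, 2, 'p'), (3, 4, 'q')]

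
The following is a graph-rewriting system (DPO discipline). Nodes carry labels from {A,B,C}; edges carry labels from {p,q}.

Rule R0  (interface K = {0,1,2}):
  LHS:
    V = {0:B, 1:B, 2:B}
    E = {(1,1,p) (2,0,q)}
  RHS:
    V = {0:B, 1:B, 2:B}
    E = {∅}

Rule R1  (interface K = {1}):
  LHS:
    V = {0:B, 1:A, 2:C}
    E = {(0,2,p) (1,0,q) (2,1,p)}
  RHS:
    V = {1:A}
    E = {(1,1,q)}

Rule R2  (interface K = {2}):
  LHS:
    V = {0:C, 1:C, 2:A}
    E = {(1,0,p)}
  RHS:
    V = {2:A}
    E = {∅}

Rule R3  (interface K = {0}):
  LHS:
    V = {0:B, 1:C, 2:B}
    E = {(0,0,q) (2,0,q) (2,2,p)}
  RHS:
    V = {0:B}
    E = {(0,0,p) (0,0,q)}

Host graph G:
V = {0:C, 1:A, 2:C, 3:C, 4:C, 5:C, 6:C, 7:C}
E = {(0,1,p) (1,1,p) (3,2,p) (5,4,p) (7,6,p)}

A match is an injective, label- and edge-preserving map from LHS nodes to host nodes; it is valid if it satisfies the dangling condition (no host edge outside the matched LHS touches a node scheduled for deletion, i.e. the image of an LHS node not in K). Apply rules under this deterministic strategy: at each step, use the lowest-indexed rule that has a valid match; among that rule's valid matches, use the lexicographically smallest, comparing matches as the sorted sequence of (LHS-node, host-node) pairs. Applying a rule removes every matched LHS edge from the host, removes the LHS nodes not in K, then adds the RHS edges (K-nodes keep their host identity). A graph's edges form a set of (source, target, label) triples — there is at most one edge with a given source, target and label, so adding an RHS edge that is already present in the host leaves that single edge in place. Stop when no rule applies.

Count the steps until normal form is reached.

Answer: 3

Steps:
start.  V:8 E:5  edges: 0-p->1 1-p->1 3-p->2 5-p->4 7-p->6
1. fire R2 via {0↦2, 1↦3, 2↦1}  →  V:6 E:4  edges: 0-p->1 1-p->1 5-p->4 7-p->6
2. fire R2 via {0↦4, 1↦5, 2↦1}  →  V:4 E:3  edges: 0-p->1 1-p->1 7-p->6
3. fire R2 via {0↦6, 1↦7, 2↦1}  →  V:2 E:2  edges: 0-p->1 1-p->1
final graph: no rule applies after step 3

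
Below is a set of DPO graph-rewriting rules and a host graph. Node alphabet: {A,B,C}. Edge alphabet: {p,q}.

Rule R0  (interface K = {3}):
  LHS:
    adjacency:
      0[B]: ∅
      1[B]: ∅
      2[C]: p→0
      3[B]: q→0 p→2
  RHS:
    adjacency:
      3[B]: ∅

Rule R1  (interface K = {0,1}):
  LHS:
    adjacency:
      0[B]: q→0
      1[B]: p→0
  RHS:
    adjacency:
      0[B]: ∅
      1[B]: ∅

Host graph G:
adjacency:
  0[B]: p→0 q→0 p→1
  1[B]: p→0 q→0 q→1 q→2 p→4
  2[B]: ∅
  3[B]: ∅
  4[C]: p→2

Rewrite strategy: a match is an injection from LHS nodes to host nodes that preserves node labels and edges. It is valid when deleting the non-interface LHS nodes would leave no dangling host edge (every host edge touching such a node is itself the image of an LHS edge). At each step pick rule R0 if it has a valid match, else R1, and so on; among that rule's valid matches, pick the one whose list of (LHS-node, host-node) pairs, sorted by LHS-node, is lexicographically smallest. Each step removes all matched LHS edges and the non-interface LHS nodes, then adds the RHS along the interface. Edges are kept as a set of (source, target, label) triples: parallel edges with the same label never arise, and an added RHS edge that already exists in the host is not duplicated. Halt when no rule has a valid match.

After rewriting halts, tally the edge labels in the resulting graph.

initial: |V|=5 |E|=9  E = 0-p->0 0-q->0 0-p->1 1-p->0 1-q->0 1-q->1 1-q->2 1-p->4 4-p->2
step 1: apply R0 at {0↦2, 1↦3, 2↦4, 3↦1}  → |V|=2 |E|=6  E = 0-p->0 0-q->0 0-p->1 1-p->0 1-q->0 1-q->1
step 2: apply R1 at {0↦0, 1↦1}  → |V|=2 |E|=4  E = 0-p->0 0-p->1 1-q->0 1-q->1
step 3: apply R1 at {0↦1, 1↦0}  → |V|=2 |E|=2  E = 0-p->0 1-q->0
halt: no rule applies after step 3
NF edges: [(0, 0, 'p'), (1, 0, 'q')]

Answer: p:1 q:1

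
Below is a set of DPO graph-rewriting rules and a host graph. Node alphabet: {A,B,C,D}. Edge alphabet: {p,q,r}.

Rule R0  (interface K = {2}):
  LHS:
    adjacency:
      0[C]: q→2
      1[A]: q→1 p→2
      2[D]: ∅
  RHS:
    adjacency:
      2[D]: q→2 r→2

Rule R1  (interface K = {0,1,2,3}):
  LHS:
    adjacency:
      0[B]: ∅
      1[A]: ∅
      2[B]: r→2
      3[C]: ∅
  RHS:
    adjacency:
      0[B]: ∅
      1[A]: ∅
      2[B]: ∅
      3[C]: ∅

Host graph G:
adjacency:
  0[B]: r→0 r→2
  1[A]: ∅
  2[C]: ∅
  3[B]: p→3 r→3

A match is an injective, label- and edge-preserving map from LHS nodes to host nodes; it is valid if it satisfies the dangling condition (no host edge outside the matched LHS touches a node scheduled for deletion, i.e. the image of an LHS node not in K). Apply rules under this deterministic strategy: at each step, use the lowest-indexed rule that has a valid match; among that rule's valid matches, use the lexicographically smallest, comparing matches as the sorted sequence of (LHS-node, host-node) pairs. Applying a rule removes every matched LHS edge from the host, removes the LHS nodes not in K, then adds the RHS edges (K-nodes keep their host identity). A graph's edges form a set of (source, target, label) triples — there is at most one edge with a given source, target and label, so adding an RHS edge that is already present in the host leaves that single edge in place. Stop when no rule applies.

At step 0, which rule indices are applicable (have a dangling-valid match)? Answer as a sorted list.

R0: no valid match — LHS pattern not found
R1: 2 valid matches — {0↦0, 1↦1, 2↦3, 3↦2}, {0↦3, 1↦1, 2↦0, 3↦2}

Answer: [R1]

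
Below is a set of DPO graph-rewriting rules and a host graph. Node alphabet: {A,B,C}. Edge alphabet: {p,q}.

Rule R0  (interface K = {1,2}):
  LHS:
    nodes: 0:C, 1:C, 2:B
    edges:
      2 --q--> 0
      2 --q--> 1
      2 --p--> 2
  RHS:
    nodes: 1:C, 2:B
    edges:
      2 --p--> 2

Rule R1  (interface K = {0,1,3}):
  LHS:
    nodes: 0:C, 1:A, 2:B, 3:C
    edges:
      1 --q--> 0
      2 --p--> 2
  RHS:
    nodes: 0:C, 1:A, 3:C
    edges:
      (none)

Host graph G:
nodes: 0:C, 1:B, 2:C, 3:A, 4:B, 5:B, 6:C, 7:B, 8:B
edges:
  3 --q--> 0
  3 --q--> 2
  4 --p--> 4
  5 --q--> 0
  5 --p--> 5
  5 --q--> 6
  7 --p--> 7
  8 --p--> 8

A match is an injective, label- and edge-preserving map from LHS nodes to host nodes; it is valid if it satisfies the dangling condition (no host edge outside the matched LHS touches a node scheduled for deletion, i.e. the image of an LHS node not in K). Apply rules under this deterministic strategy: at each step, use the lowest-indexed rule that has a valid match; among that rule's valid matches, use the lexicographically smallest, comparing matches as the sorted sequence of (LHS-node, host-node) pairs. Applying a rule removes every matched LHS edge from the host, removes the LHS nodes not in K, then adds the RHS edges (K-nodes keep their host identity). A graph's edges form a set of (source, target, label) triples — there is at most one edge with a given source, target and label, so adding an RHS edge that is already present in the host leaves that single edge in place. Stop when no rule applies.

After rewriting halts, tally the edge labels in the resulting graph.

initial: |V|=9 |E|=8  E = 3-q->0 3-q->2 4-p->4 5-q->0 5-p->5 5-q->6 7-p->7 8-p->8
step 1: apply R0 at {0↦6, 1↦0, 2↦5}  → |V|=8 |E|=6  E = 3-q->0 3-q->2 4-p->4 5-p->5 7-p->7 8-p->8
step 2: apply R1 at {0↦0, 1↦3, 2↦4, 3↦2}  → |V|=7 |E|=4  E = 3-q->2 5-p->5 7-p->7 8-p->8
step 3: apply R1 at {0↦2, 1↦3, 2↦5, 3↦0}  → |V|=6 |E|=2  E = 7-p->7 8-p->8
halt: no rule applies after step 3
NF edges: [(7, 7, 'p'), (8, 8, 'p')]

Answer: p:2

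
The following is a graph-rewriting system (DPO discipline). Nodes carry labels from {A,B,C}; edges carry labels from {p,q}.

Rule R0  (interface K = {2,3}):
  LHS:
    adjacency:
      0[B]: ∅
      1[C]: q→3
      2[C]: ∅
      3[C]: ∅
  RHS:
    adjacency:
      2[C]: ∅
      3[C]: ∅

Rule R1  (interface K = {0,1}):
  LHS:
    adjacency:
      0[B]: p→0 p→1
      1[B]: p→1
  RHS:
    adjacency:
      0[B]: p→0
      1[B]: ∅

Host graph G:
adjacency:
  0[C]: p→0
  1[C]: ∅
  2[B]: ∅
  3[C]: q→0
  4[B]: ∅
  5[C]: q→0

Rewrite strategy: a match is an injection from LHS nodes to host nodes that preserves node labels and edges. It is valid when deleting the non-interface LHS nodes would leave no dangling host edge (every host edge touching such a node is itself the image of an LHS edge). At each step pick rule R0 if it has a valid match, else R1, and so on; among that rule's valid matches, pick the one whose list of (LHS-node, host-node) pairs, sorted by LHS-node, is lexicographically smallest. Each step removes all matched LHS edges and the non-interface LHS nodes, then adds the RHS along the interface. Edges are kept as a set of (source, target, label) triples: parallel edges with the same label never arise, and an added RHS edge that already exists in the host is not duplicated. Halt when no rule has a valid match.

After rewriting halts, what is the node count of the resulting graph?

Answer: 2

Rewrite trace:
initial: |V|=6 |E|=3  E = 0-p->0 3-q->0 5-q->0
step 1: apply R0 at {0↦2, 1↦3, 2↦1, 3↦0}  → |V|=4 |E|=2  E = 0-p->0 5-q->0
step 2: apply R0 at {0↦4, 1↦5, 2↦1, 3↦0}  → |V|=2 |E|=1  E = 0-p->0
halt: no rule applies after step 2
NF nodes: {0:C, 1:C}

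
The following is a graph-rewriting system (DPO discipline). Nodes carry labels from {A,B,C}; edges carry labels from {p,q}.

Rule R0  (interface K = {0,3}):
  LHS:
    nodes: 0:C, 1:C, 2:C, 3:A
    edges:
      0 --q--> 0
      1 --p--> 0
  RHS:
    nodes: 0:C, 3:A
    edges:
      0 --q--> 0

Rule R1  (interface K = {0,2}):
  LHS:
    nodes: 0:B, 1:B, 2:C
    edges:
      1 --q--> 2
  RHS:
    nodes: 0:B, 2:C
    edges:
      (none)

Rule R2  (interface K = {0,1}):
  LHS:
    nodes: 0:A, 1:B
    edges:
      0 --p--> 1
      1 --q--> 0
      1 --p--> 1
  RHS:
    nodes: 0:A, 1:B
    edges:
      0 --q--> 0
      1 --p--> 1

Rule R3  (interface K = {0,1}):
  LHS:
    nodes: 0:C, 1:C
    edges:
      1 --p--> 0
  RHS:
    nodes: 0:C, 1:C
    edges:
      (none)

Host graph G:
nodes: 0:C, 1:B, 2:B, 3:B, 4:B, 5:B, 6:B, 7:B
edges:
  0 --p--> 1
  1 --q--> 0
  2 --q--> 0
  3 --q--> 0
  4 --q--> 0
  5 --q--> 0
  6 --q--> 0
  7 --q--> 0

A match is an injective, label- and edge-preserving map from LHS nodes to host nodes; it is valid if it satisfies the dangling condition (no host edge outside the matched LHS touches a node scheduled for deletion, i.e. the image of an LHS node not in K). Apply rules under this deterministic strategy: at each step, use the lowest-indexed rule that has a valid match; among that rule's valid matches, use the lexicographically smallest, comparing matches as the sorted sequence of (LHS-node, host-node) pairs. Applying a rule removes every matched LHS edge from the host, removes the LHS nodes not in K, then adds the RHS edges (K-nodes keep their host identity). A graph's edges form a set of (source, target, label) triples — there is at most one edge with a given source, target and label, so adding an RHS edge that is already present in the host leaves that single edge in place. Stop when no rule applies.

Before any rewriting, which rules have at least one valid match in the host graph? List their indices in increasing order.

R0: no valid match — LHS pattern not found
R1: 36 valid matches — {0↦1, 1↦2, 2↦0}, {0↦1, 1↦3, 2↦0}, {0↦1, 1↦4, 2↦0} (+33 more)
R2: no valid match — LHS pattern not found
R3: no valid match — LHS pattern not found

Answer: [R1]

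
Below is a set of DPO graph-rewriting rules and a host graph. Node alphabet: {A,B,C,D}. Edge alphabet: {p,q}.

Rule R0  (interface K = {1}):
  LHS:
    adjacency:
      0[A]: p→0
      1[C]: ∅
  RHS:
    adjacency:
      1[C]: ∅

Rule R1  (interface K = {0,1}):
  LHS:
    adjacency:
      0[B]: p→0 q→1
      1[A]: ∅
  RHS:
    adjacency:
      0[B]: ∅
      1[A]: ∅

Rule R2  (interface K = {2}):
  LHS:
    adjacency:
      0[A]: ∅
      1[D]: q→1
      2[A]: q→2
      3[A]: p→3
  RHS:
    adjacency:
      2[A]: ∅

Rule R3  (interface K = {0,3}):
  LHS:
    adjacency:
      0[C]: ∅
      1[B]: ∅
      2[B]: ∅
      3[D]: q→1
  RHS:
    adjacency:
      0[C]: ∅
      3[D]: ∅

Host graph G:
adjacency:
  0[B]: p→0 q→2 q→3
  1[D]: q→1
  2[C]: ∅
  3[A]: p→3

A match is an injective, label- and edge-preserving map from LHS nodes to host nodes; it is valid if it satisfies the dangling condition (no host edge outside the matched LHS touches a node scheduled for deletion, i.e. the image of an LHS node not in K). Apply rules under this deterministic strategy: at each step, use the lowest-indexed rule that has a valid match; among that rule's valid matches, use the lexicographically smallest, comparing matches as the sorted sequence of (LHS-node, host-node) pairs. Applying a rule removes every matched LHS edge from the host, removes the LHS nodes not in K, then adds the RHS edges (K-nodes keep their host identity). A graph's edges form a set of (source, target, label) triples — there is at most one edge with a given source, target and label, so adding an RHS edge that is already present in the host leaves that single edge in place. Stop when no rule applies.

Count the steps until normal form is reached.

[0] host  ⇒  4 nodes, 5 edges  {0-p->0 0-q->2 0-q->3 1-q->1 3-p->3}
[1] R1 @ {0↦0, 1↦3}  ⇒  4 nodes, 3 edges  {0-q->2 1-q->1 3-p->3}
[2] R0 @ {0↦3, 1↦2}  ⇒  3 nodes, 2 edges  {0-q->2 1-q->1}
final graph: no rule applies after step 2

Answer: 2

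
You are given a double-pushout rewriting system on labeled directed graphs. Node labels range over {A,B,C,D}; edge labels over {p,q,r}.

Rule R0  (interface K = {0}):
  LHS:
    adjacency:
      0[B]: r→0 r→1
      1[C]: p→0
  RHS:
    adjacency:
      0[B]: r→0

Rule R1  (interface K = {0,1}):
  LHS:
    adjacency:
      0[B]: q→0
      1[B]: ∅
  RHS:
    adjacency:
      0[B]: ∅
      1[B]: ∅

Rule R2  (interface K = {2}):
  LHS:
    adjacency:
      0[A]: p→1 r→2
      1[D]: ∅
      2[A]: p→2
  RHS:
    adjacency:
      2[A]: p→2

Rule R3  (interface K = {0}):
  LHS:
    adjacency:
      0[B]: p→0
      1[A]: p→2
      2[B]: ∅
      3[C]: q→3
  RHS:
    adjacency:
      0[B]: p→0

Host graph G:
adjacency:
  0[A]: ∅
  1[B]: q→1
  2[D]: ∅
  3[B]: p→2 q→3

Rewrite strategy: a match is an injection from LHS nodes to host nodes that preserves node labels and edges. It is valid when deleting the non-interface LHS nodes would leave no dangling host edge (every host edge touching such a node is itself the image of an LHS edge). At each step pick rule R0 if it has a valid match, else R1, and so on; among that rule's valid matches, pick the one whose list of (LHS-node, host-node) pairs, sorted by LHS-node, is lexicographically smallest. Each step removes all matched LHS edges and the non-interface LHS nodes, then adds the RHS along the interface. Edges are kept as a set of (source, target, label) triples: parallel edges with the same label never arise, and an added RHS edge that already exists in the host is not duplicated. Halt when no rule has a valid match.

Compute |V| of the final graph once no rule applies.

initial: |V|=4 |E|=3  E = 1-q->1 3-p->2 3-q->3
step 1: apply R1 at {0↦1, 1↦3}  → |V|=4 |E|=2  E = 3-p->2 3-q->3
step 2: apply R1 at {0↦3, 1↦1}  → |V|=4 |E|=1  E = 3-p->2
normal form: no rule applies after step 2
NF nodes: {0:A, 1:B, 2:D, 3:B}

Answer: 4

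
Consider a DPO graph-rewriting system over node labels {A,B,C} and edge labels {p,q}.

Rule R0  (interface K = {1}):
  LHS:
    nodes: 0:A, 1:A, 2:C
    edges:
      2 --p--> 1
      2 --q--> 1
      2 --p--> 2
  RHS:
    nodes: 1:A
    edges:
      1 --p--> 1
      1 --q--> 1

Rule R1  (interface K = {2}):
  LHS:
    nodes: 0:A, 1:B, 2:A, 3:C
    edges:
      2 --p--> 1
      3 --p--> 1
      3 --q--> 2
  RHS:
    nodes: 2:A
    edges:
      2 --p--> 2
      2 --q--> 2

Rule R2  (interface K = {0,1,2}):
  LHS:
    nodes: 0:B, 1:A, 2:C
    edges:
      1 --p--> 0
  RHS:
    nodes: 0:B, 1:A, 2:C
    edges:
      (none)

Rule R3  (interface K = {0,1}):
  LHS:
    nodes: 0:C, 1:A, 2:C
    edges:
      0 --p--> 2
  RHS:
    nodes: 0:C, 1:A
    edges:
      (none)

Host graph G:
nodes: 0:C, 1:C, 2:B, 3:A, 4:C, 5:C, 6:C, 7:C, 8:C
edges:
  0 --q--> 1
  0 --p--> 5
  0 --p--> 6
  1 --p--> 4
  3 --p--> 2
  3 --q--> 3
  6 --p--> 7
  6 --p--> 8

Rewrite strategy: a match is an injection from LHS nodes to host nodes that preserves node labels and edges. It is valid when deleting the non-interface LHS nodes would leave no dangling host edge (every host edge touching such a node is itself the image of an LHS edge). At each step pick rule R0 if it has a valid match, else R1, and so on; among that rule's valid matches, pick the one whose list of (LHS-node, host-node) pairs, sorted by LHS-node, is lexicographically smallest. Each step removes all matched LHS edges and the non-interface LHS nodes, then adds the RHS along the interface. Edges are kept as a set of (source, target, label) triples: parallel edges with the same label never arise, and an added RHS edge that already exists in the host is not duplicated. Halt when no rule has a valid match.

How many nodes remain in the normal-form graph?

Answer: 4

Rewrite trace:
[0] host  ⇒  9 nodes, 8 edges  {0-q->1 0-p->5 0-p->6 1-p->4 3-p->2 3-q->3 6-p->7 6-p->8}
[1] R2 @ {0↦2, 1↦3, 2↦0}  ⇒  9 nodes, 7 edges  {0-q->1 0-p->5 0-p->6 1-p->4 3-q->3 6-p->7 6-p->8}
[2] R3 @ {0↦0, 1↦3, 2↦5}  ⇒  8 nodes, 6 edges  {0-q->1 0-p->6 1-p->4 3-q->3 6-p->7 6-p->8}
[3] R3 @ {0↦1, 1↦3, 2↦4}  ⇒  7 nodes, 5 edges  {0-q->1 0-p->6 3-q->3 6-p->7 6-p->8}
[4] R3 @ {0↦6, 1↦3, 2↦7}  ⇒  6 nodes, 4 edges  {0-q->1 0-p->6 3-q->3 6-p->8}
[5] R3 @ {0↦6, 1↦3, 2↦8}  ⇒  5 nodes, 3 edges  {0-q->1 0-p->6 3-q->3}
[6] R3 @ {0↦0, 1↦3, 2↦6}  ⇒  4 nodes, 2 edges  {0-q->1 3-q->3}
final graph: no rule applies after step 6
NF nodes: {0:C, 1:C, 2:B, 3:A}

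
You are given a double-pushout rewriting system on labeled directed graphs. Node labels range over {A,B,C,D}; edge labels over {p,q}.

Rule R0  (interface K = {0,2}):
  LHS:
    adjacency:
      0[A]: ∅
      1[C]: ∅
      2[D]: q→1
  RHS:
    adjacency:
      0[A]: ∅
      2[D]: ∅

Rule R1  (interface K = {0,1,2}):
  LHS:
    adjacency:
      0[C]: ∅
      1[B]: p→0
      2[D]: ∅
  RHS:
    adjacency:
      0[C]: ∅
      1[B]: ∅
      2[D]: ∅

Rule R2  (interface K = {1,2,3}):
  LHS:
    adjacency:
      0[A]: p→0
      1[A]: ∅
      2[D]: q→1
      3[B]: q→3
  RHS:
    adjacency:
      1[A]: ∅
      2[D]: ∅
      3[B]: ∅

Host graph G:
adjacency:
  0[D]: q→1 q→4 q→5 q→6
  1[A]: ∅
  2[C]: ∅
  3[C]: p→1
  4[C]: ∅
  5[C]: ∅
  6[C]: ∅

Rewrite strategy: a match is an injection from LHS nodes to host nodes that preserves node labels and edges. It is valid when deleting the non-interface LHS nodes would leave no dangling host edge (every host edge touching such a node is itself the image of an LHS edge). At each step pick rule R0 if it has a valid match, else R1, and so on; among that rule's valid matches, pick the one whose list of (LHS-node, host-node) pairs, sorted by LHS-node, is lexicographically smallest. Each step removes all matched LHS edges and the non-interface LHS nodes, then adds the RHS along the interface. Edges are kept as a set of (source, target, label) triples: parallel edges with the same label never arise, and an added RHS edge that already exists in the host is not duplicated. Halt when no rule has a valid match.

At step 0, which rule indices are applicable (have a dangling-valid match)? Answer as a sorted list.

R0: 3 valid matches — {0↦1, 1↦4, 2↦0}, {0↦1, 1↦5, 2↦0}, {0↦1, 1↦6, 2↦0}
R1: no valid match — LHS pattern not found
R2: no valid match — LHS pattern not found

Answer: [R0]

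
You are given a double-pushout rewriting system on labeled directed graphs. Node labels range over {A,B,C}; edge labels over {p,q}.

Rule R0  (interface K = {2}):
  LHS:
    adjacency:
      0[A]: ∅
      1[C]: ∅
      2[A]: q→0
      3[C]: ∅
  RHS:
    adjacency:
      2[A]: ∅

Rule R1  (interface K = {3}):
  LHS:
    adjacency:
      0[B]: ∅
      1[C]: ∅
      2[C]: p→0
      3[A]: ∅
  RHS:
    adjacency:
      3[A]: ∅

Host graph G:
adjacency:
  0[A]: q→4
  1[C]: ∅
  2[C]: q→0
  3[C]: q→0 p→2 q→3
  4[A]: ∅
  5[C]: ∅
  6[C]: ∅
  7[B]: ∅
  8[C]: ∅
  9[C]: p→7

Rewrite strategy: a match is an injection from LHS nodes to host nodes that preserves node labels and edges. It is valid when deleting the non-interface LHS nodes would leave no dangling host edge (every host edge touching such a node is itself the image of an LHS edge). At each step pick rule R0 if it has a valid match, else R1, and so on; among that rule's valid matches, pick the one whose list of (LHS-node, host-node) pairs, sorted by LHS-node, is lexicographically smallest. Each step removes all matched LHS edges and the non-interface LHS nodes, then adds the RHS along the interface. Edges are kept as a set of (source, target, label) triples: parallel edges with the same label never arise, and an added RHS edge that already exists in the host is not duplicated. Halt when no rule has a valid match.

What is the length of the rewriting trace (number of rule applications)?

Answer: 2

Rewrite trace:
initial: |V|=10 |E|=6  E = 0-q->4 2-q->0 3-q->0 3-p->2 3-q->3 9-p->7
step 1: apply R0 at {0↦4, 1↦1, 2↦0, 3↦5}  → |V|=7 |E|=5  E = 2-q->0 3-q->0 3-p->2 3-q->3 9-p->7
step 2: apply R1 at {0↦7, 1↦6, 2↦9, 3↦0}  → |V|=4 |E|=4  E = 2-q->0 3-q->0 3-p->2 3-q->3
normal form: no rule applies after step 2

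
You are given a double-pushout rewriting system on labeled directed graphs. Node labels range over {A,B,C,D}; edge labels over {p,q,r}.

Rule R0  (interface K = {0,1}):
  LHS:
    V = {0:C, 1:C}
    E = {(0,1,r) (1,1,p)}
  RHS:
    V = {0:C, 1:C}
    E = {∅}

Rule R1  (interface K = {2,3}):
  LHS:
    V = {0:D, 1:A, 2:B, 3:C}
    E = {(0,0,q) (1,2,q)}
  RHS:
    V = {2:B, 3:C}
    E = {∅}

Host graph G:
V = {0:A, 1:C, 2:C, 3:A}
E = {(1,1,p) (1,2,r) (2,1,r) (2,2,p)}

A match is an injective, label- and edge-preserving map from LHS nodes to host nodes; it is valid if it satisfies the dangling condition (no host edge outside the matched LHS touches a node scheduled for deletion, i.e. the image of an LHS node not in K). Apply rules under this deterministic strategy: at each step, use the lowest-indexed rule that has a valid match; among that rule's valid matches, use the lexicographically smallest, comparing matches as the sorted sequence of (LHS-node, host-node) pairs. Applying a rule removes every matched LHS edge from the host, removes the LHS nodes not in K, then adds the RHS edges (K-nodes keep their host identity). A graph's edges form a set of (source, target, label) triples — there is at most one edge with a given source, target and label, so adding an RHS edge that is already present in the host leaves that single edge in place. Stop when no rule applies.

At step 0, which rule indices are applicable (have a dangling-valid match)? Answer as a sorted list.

Answer: [R0]

Derivation:
R0: 2 valid matches — {0↦1, 1↦2}, {0↦2, 1↦1}
R1: no valid match — LHS pattern not found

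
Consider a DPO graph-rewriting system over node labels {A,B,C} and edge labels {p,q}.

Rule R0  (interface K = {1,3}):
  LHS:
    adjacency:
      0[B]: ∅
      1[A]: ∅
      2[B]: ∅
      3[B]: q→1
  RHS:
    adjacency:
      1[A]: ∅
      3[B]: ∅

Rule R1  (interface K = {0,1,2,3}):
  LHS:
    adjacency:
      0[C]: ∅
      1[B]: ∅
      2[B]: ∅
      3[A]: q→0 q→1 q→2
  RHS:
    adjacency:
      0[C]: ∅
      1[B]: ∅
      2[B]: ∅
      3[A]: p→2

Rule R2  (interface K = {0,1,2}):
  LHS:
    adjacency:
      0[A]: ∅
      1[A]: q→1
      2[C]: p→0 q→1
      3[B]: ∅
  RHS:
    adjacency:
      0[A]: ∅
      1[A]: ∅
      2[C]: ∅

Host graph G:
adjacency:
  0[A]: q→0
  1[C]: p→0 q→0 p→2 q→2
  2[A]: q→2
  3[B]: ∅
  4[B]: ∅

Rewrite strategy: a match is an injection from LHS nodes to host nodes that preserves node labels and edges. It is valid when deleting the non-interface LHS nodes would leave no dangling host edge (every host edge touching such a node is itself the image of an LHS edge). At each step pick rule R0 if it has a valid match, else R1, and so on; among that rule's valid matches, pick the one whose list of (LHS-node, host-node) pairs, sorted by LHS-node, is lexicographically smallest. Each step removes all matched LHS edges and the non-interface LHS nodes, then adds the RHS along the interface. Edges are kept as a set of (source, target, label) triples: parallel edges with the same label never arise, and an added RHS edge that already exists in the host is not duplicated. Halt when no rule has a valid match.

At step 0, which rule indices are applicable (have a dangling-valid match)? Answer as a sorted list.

R0: no valid match — LHS pattern not found
R1: no valid match — LHS pattern not found
R2: 4 valid matches — {0↦0, 1↦2, 2↦1, 3↦3}, {0↦0, 1↦2, 2↦1, 3↦4}, {0↦2, 1↦0, 2↦1, 3↦3} (+1 more)

Answer: [R2]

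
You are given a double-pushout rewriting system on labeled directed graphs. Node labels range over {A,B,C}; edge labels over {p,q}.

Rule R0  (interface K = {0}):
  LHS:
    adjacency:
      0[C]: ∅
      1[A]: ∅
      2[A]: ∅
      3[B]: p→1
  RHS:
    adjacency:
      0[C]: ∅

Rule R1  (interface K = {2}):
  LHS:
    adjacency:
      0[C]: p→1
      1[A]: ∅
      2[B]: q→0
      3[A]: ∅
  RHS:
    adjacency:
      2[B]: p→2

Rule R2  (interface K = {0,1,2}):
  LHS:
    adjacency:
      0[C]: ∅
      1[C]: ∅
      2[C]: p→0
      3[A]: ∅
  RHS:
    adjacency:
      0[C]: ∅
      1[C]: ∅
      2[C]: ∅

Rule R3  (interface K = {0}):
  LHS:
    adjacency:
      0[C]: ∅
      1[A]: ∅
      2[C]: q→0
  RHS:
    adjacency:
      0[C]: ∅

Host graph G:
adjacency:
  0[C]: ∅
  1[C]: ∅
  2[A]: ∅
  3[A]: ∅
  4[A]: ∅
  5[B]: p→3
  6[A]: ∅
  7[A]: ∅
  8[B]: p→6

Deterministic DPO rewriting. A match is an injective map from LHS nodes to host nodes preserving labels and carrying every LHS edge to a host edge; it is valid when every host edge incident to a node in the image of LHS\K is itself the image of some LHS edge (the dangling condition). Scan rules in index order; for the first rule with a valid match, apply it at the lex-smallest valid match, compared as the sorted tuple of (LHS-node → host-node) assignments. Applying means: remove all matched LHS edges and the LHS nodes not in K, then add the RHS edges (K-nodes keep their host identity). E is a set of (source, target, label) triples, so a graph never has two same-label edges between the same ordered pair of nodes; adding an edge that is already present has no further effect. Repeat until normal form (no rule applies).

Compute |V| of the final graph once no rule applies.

Answer: 3

Derivation:
start.  V:9 E:2  edges: 5-p->3 8-p->6
1. fire R0 via {0↦0, 1↦3, 2↦2, 3↦5}  →  V:6 E:1  edges: 8-p->6
2. fire R0 via {0↦0, 1↦6, 2↦4, 3↦8}  →  V:3 E:0  edges: ∅
normal form: no rule applies after step 2
NF nodes: {0:C, 1:C, 7:A}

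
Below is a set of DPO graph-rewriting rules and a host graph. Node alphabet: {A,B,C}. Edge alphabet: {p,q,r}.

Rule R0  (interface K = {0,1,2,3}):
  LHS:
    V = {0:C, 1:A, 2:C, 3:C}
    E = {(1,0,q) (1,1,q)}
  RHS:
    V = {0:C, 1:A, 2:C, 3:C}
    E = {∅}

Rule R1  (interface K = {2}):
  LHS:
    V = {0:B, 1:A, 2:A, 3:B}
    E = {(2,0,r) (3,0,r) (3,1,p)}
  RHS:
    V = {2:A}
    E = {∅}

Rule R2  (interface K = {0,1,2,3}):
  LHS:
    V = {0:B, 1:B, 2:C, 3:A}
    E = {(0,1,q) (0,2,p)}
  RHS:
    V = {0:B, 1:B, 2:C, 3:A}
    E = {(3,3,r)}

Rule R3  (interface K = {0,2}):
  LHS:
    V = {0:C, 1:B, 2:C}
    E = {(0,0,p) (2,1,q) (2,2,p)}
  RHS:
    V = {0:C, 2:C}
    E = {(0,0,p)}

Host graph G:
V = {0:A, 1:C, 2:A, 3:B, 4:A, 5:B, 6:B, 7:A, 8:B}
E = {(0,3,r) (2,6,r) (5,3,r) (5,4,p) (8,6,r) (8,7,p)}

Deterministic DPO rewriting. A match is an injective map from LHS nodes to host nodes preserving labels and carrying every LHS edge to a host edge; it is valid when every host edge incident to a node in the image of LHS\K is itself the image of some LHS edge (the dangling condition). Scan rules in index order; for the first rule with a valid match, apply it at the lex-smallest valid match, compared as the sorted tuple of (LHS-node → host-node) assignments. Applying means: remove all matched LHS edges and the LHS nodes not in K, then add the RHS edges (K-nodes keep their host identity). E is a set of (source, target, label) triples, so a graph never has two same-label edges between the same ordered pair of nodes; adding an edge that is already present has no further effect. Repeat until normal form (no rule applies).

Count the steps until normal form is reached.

Answer: 2

Rewrite trace:
initial: |V|=9 |E|=6  E = 0-r->3 2-r->6 5-r->3 5-p->4 8-r->6 8-p->7
step 1: apply R1 at {0↦3, 1↦4, 2↦0, 3↦5}  → |V|=6 |E|=3  E = 2-r->6 8-r->6 8-p->7
step 2: apply R1 at {0↦6, 1↦7, 2↦2, 3↦8}  → |V|=3 |E|=0  E = ∅
normal form: no rule applies after step 2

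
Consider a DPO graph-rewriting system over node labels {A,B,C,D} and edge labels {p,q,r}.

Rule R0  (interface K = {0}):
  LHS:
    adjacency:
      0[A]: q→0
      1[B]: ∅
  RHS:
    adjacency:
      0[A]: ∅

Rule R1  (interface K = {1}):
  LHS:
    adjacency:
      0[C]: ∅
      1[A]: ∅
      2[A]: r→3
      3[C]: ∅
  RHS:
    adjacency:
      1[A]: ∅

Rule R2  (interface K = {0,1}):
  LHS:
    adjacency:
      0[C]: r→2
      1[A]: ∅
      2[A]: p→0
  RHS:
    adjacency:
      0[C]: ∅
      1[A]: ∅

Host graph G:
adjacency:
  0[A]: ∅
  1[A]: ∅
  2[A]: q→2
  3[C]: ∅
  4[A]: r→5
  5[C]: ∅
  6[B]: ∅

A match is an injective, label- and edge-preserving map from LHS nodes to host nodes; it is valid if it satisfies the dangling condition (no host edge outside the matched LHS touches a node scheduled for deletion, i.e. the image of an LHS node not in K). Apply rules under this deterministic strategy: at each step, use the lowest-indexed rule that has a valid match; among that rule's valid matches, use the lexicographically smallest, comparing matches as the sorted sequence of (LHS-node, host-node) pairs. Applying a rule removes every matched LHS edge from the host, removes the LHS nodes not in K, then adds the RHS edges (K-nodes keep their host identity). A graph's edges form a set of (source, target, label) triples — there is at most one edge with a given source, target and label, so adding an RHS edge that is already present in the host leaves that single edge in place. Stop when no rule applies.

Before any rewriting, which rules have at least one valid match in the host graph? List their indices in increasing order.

R0: 1 valid match — {0↦2, 1↦6}
R1: 3 valid matches — {0↦3, 1↦0, 2↦4, 3↦5}, {0↦3, 1↦1, 2↦4, 3↦5}, {0↦3, 1↦2, 2↦4, 3↦5}
R2: no valid match — LHS pattern not found

Answer: [R0,R1]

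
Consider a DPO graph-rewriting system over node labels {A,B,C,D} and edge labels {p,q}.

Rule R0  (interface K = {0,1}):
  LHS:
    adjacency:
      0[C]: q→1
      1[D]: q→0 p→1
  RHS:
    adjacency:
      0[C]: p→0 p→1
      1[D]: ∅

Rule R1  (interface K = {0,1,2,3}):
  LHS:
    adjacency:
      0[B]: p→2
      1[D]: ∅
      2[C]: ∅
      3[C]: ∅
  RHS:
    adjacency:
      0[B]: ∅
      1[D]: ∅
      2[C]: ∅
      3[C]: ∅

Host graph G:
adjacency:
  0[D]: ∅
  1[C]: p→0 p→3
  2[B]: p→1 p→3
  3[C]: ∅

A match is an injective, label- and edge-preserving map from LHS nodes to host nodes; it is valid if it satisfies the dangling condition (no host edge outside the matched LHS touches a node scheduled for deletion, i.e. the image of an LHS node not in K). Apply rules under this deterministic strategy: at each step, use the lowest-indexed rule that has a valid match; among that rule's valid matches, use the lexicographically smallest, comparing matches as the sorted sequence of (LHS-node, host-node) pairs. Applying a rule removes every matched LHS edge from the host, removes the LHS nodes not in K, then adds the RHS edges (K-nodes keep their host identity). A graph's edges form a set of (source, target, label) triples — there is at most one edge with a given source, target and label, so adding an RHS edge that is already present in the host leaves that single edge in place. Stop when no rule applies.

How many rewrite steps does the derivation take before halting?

Answer: 2

Rewrite trace:
initial: |V|=4 |E|=4  E = 1-p->0 1-p->3 2-p->1 2-p->3
step 1: apply R1 at {0↦2, 1↦0, 2↦1, 3↦3}  → |V|=4 |E|=3  E = 1-p->0 1-p->3 2-p->3
step 2: apply R1 at {0↦2, 1↦0, 2↦3, 3↦1}  → |V|=4 |E|=2  E = 1-p->0 1-p->3
normal form: no rule applies after step 2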